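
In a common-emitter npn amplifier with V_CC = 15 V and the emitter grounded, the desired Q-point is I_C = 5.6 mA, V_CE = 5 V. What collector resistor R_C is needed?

Collector loop: V_CC = I_C·R_C + V_CE.
R_C = (V_CC − V_CE)/I_C = (15 − 5)/5.6 = 1.79 kΩ.

R_C ≈ 1.8 kΩ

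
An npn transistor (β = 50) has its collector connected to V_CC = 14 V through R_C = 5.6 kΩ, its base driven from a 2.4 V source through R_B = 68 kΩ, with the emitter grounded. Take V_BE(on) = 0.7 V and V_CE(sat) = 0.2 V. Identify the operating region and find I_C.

Assume active. Base-emitter loop: I_B = (V_BB − V_BE)/R_B = (2.4 − 0.7)/68 = 0.025 mA.
I_C = β·I_B = 50×0.025 = 1.25 mA.
V_CE = V_CC − I_C·R_C = 14 − 1.25×5.6 = 7 V > V_CE(sat), so the active-region assumption holds.

active; I_C ≈ 1.2 mA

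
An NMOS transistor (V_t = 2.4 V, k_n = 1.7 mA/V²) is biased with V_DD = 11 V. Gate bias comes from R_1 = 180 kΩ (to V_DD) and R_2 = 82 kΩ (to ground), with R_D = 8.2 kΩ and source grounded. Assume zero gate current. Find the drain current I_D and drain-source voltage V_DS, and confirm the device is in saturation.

V_G = V_DD·R_2/(R_1+R_2) = 11×82/262 = 3.44 V. With the source grounded, V_GS = V_G = 3.44 V.
Assume saturation: I_D = (k_n/2)(V_GS − V_t)² = (1.7/2)×(3.44 − 2.4)² = 0.85×1.04² = 0.924 mA.
V_DS = V_DD − I_D·R_D = 11 − 0.924×8.2 = 3.42 V.
Saturation requires V_DS ≥ V_GS − V_t = 1.04 V; 3.42 ≥ 1.04 ✓.

I_D ≈ 0.92 mA, V_DS ≈ 3.4 V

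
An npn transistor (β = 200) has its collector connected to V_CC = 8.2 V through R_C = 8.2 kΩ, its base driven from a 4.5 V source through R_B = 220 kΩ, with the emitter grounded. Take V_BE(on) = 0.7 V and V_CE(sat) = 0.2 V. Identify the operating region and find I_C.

saturation; I_C ≈ 0.98 mA

Assume active: I_B = (4.5 − 0.7)/220 = 0.0173 mA, giving I_C = β·I_B = 3.45 mA.
But then V_CE = 8.2 − 3.45×8.2 = -20.1 V < V_CE(sat) = 0.2 V — impossible in the active region.
So the transistor is saturated. With V_CE = 0.2 V, I_C = (V_CC − 0.2)/R_C = 8/8.2 = 0.976 mA.
Check: β·I_B = 3.45 mA > I_C = 0.976 mA, confirming saturation.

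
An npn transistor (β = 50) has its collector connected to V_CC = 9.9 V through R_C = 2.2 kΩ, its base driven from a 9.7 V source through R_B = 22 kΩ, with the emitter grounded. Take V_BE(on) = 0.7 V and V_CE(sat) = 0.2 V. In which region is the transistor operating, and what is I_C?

saturation; I_C ≈ 4.4 mA

Assume active: I_B = (9.7 − 0.7)/22 = 0.409 mA, giving I_C = β·I_B = 20.5 mA.
But then V_CE = 9.9 − 20.5×2.2 = -35.1 V < V_CE(sat) = 0.2 V — impossible in the active region.
So the transistor is saturated. With V_CE = 0.2 V, I_C = (V_CC − 0.2)/R_C = 9.7/2.2 = 4.41 mA.
Check: β·I_B = 20.5 mA > I_C = 4.41 mA, confirming saturation.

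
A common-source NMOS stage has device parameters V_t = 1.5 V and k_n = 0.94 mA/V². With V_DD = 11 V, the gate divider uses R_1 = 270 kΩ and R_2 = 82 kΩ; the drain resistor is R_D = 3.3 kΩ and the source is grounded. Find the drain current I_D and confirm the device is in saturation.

I_D ≈ 0.53 mA

V_G = V_DD·R_2/(R_1+R_2) = 11×82/352 = 2.56 V. With the source grounded, V_GS = V_G = 2.56 V.
Assume saturation: I_D = (k_n/2)(V_GS − V_t)² = (0.94/2)×(2.56 − 1.5)² = 0.47×1.06² = 0.531 mA.
V_DS = V_DD − I_D·R_D = 11 − 0.531×3.3 = 9.25 V.
Saturation requires V_DS ≥ V_GS − V_t = 1.06 V; 9.25 ≥ 1.06 ✓.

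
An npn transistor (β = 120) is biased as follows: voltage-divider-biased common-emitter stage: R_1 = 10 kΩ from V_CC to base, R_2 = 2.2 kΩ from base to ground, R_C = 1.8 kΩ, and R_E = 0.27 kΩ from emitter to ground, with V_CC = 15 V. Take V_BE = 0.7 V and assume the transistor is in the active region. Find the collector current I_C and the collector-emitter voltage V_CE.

I_C ≈ 7 mA, V_CE ≈ 0.54 V

Thevenize the base divider: V_Th = V_CC·R_2/(R_1+R_2) = 15×2.2/12.2 = 2.7 V, R_Th = R_1‖R_2 = 1.8 kΩ.
Base-emitter loop: V_Th = I_B·R_Th + V_BE + (β+1)I_B·R_E, so I_B = (2.7 − 0.7) / (1.8 + 121×0.27) = 0.0582 mA.
I_C = β·I_B = 120×0.0582 = 6.98 mA, and I_E = (β+1)I_B = 7.04 mA.
V_CE = V_CC − I_C·R_C − I_E·R_E = 15 − 6.98×1.8 − 7.04×0.27 = 0.538 V.
V_CE = 0.538 V > 0.2 V confirms active-region operation.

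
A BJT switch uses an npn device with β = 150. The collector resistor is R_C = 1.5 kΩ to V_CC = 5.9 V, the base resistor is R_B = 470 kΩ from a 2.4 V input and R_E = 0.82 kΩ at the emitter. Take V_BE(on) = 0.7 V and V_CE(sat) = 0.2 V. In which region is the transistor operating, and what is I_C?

active; I_C ≈ 0.43 mA

Assume active. Base-emitter loop: I_B = (V_BB − V_BE)/(R_B + (β+1)R_E) = (2.4 − 0.7)/(470 + 151×0.82) = 0.00286 mA.
I_C = β·I_B = 150×0.00286 = 0.429 mA.
V_CE = V_CC − I_C·R_C − I_E·R_E = 5.9 − 0.429×1.5 − 0.432×0.82 = 4.9 V > V_CE(sat), so the active-region assumption holds.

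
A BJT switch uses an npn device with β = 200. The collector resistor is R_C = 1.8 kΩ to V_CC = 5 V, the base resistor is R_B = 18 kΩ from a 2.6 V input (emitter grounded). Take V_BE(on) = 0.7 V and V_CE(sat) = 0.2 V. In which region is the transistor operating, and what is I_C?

Assume active: I_B = (2.6 − 0.7)/18 = 0.106 mA, giving I_C = β·I_B = 21.1 mA.
But then V_CE = 5 − 21.1×1.8 = -33 V < V_CE(sat) = 0.2 V — impossible in the active region.
So the transistor is saturated. With V_CE = 0.2 V, I_C = (V_CC − 0.2)/R_C = 4.8/1.8 = 2.67 mA.
Check: β·I_B = 21.1 mA > I_C = 2.67 mA, confirming saturation.

saturation; I_C ≈ 2.7 mA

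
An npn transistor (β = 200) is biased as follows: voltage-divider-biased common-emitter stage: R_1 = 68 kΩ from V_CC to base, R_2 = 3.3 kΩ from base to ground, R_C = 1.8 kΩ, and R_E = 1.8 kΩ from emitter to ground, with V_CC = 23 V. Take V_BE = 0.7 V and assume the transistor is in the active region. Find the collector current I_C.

I_C ≈ 0.2 mA

Thevenize the base divider: V_Th = V_CC·R_2/(R_1+R_2) = 23×3.3/71.3 = 1.06 V, R_Th = R_1‖R_2 = 3.15 kΩ.
Base-emitter loop: V_Th = I_B·R_Th + V_BE + (β+1)I_B·R_E, so I_B = (1.06 − 0.7) / (3.15 + 201×1.8) = 0.000999 mA.
I_C = β·I_B = 200×0.000999 = 0.2 mA, and I_E = (β+1)I_B = 0.201 mA.
V_CE = V_CC − I_C·R_C − I_E·R_E = 23 − 0.2×1.8 − 0.201×1.8 = 22.3 V.
V_CE = 22.3 V > 0.2 V confirms active-region operation.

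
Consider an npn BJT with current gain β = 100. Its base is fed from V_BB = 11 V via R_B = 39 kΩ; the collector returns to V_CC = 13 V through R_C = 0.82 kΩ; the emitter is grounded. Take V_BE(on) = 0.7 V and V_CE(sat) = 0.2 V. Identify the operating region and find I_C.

Assume active: I_B = (11 − 0.7)/39 = 0.264 mA, giving I_C = β·I_B = 26.4 mA.
But then V_CE = 13 − 26.4×0.82 = -8.66 V < V_CE(sat) = 0.2 V — impossible in the active region.
So the transistor is saturated. With V_CE = 0.2 V, I_C = (V_CC − 0.2)/R_C = 12.8/0.82 = 15.6 mA.
Check: β·I_B = 26.4 mA > I_C = 15.6 mA, confirming saturation.

saturation; I_C ≈ 16 mA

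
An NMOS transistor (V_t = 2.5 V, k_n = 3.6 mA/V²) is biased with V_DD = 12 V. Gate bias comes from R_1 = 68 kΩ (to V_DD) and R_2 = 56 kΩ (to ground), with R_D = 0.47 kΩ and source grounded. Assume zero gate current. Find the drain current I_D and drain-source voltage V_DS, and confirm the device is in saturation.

I_D ≈ 15 mA, V_DS ≈ 4.8 V

V_G = V_DD·R_2/(R_1+R_2) = 12×56/124 = 5.42 V. With the source grounded, V_GS = V_G = 5.42 V.
Assume saturation: I_D = (k_n/2)(V_GS − V_t)² = (3.6/2)×(5.42 − 2.5)² = 1.8×2.92² = 15.3 mA.
V_DS = V_DD − I_D·R_D = 12 − 15.3×0.47 = 4.79 V.
Saturation requires V_DS ≥ V_GS − V_t = 2.92 V; 4.79 ≥ 2.92 ✓.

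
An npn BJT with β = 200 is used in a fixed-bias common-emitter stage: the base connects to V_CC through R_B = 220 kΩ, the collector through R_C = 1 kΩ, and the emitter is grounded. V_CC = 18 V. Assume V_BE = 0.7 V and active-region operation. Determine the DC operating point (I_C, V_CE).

I_C ≈ 16 mA, V_CE ≈ 2.3 V

Base loop: V_CC = I_B·R_B + V_BE, so I_B = (18 − 0.7)/220 kΩ = 0.0786 mA.
In the active region I_C = β·I_B = 200 × 0.0786 = 15.7 mA.
Collector loop: V_CE = V_CC − I_C·R_C = 18 − 15.7×1 = 2.27 V.
Since V_CE = 2.27 V > V_CE(sat) ≈ 0.2 V, the transistor is in the active region as assumed.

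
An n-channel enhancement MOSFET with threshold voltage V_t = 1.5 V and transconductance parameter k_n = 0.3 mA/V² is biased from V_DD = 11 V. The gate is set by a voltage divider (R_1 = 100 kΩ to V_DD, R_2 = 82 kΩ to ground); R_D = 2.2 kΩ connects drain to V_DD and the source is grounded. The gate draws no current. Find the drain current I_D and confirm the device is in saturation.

I_D ≈ 1.8 mA

V_G = V_DD·R_2/(R_1+R_2) = 11×82/182 = 4.96 V. With the source grounded, V_GS = V_G = 4.96 V.
Assume saturation: I_D = (k_n/2)(V_GS − V_t)² = (0.3/2)×(4.96 − 1.5)² = 0.15×3.46² = 1.79 mA.
V_DS = V_DD − I_D·R_D = 11 − 1.79×2.2 = 7.06 V.
Saturation requires V_DS ≥ V_GS − V_t = 3.46 V; 7.06 ≥ 3.46 ✓.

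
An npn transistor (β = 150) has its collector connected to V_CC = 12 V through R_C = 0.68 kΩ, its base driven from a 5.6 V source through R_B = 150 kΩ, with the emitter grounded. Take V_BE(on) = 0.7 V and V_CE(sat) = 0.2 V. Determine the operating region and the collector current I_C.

Assume active. Base-emitter loop: I_B = (V_BB − V_BE)/R_B = (5.6 − 0.7)/150 = 0.0327 mA.
I_C = β·I_B = 150×0.0327 = 4.9 mA.
V_CE = V_CC − I_C·R_C = 12 − 4.9×0.68 = 8.67 V > V_CE(sat), so the active-region assumption holds.

active; I_C ≈ 4.9 mA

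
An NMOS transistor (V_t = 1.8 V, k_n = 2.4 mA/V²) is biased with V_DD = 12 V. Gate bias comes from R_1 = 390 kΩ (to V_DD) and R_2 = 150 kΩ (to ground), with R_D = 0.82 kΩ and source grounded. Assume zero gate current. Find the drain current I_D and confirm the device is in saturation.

V_G = V_DD·R_2/(R_1+R_2) = 12×150/540 = 3.33 V. With the source grounded, V_GS = V_G = 3.33 V.
Assume saturation: I_D = (k_n/2)(V_GS − V_t)² = (2.4/2)×(3.33 − 1.8)² = 1.2×1.53² = 2.82 mA.
V_DS = V_DD − I_D·R_D = 12 − 2.82×0.82 = 9.69 V.
Saturation requires V_DS ≥ V_GS − V_t = 1.53 V; 9.69 ≥ 1.53 ✓.

I_D ≈ 2.8 mA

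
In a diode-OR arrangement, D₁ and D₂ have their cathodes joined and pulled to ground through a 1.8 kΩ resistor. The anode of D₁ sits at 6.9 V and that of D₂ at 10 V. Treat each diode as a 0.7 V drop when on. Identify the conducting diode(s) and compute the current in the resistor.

Assume both conduct. Then node N would need to be at both 6.9−0.7 = 6.2 V and 10−0.7 = 9.3 V, which is impossible.
Assume only D₂ conducts: V_N = 10 − 0.7 = 9.3 V, so I_R = 9.3/1.8 = 5.17 mA.
Check D₁: its anode-to-cathode voltage is 6.9 − 9.3 = -2.4 V < 0.7 V, so it is off. The assumption is consistent.

Only D₂ conducts; I_R ≈ 5.2 mA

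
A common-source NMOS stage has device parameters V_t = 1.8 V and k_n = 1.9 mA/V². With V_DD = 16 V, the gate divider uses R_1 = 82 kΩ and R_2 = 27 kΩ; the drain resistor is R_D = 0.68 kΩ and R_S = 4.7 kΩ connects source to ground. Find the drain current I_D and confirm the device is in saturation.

V_G = V_DD·R_2/(R_1+R_2) = 16×27/109 = 3.96 V.
Assume saturation: I_D = (k_n/2)(V_GS − V_t)² with V_GS = V_G − I_D·R_S = 3.96 − 4.7·I_D.
Substituting gives 21·I_D² − 20.3·I_D + 4.45 = 0, with roots I_D = 0.334 or 0.634 mA.
The root I_D = 0.634 mA gives V_GS = 0.983 V ≤ V_t, so take I_D = 0.334 mA.
Then V_GS = 2.39 V and V_DS = V_DD − I_D(R_D+R_S) = 16 − 0.334×5.38 = 14.2 V.
Saturation requires V_DS ≥ V_GS − V_t = 0.593 V; 14.2 ≥ 0.593 ✓.

I_D ≈ 0.33 mA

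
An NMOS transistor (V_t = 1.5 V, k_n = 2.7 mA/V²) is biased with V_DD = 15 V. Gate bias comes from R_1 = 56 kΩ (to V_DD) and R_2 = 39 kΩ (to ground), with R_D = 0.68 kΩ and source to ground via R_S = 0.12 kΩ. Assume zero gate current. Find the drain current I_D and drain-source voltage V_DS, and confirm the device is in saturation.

I_D ≈ 13 mA, V_DS ≈ 4.6 V

V_G = V_DD·R_2/(R_1+R_2) = 15×39/95 = 6.16 V.
Assume saturation: I_D = (k_n/2)(V_GS − V_t)² with V_GS = V_G − I_D·R_S = 6.16 − 0.12·I_D.
Substituting gives 0.0194·I_D² − 2.51·I_D + 29.3 = 0, with roots I_D = 13 or 116 mA.
The root I_D = 116 mA gives V_GS = -7.77 V ≤ V_t, so take I_D = 13 mA.
Then V_GS = 4.6 V and V_DS = V_DD − I_D(R_D+R_S) = 15 − 13×0.8 = 4.62 V.
Saturation requires V_DS ≥ V_GS − V_t = 3.1 V; 4.62 ≥ 3.1 ✓.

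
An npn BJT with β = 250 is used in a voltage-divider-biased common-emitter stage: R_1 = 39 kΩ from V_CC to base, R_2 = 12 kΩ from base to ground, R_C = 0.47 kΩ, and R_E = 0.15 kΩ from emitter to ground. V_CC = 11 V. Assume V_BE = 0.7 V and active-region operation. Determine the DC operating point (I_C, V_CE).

I_C ≈ 10 mA, V_CE ≈ 4.7 V

Thevenize the base divider: V_Th = V_CC·R_2/(R_1+R_2) = 11×12/51 = 2.59 V, R_Th = R_1‖R_2 = 9.18 kΩ.
Base-emitter loop: V_Th = I_B·R_Th + V_BE + (β+1)I_B·R_E, so I_B = (2.59 − 0.7) / (9.18 + 251×0.15) = 0.0403 mA.
I_C = β·I_B = 250×0.0403 = 10.1 mA, and I_E = (β+1)I_B = 10.1 mA.
V_CE = V_CC − I_C·R_C − I_E·R_E = 11 − 10.1×0.47 − 10.1×0.15 = 4.74 V.
V_CE = 4.74 V > 0.2 V confirms active-region operation.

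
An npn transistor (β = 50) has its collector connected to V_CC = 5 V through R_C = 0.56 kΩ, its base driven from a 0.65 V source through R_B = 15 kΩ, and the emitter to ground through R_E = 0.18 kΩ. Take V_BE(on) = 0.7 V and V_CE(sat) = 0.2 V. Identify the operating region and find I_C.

V_BB = 0.65 V ≤ V_BE(on) = 0.7 V, so the base-emitter junction is not forward biased.
The transistor is in cutoff: I_B = I_C = 0.

cutoff; I_C ≈ 0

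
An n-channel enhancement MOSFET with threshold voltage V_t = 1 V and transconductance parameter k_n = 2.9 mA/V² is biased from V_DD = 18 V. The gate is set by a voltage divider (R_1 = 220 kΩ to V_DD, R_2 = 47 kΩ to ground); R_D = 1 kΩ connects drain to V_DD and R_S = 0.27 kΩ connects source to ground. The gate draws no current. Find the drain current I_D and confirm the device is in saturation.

I_D ≈ 2.8 mA

V_G = V_DD·R_2/(R_1+R_2) = 18×47/267 = 3.17 V.
Assume saturation: I_D = (k_n/2)(V_GS − V_t)² with V_GS = V_G − I_D·R_S = 3.17 − 0.27·I_D.
Substituting gives 0.106·I_D² − 2.7·I_D + 6.82 = 0, with roots I_D = 2.84 or 22.7 mA.
The root I_D = 22.7 mA gives V_GS = -2.95 V ≤ V_t, so take I_D = 2.84 mA.
Then V_GS = 2.4 V and V_DS = V_DD − I_D(R_D+R_S) = 18 − 2.84×1.27 = 14.4 V.
Saturation requires V_DS ≥ V_GS − V_t = 1.4 V; 14.4 ≥ 1.4 ✓.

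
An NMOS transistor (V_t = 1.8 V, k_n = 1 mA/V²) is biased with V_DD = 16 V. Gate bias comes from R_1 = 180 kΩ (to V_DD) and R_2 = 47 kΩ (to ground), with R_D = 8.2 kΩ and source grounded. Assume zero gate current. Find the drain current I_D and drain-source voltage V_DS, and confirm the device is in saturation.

I_D ≈ 1.1 mA, V_DS ≈ 6.6 V

V_G = V_DD·R_2/(R_1+R_2) = 16×47/227 = 3.31 V. With the source grounded, V_GS = V_G = 3.31 V.
Assume saturation: I_D = (k_n/2)(V_GS − V_t)² = (1/2)×(3.31 − 1.8)² = 0.5×1.51² = 1.14 mA.
V_DS = V_DD − I_D·R_D = 16 − 1.14×8.2 = 6.62 V.
Saturation requires V_DS ≥ V_GS − V_t = 1.51 V; 6.62 ≥ 1.51 ✓.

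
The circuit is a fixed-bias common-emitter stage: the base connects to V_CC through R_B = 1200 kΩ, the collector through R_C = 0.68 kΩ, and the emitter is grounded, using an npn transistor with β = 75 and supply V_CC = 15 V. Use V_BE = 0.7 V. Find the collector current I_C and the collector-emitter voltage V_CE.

Base loop: V_CC = I_B·R_B + V_BE, so I_B = (15 − 0.7)/1200 kΩ = 0.0119 mA.
In the active region I_C = β·I_B = 75 × 0.0119 = 0.894 mA.
Collector loop: V_CE = V_CC − I_C·R_C = 15 − 0.894×0.68 = 14.4 V.
Since V_CE = 14.4 V > V_CE(sat) ≈ 0.2 V, the transistor is in the active region as assumed.

I_C ≈ 0.89 mA, V_CE ≈ 14 V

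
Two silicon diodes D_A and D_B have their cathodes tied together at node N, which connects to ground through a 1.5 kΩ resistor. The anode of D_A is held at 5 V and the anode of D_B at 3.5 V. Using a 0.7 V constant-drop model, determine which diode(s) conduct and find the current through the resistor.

Only D_A conducts; I_R ≈ 2.9 mA

Assume both conduct. Then node N would need to be at both 5−0.7 = 4.3 V and 3.5−0.7 = 2.8 V, which is impossible.
Assume only D_A conducts: V_N = 5 − 0.7 = 4.3 V, so I_R = 4.3/1.5 = 2.87 mA.
Check D_B: its anode-to-cathode voltage is 3.5 − 4.3 = -0.8 V < 0.7 V, so it is off. The assumption is consistent.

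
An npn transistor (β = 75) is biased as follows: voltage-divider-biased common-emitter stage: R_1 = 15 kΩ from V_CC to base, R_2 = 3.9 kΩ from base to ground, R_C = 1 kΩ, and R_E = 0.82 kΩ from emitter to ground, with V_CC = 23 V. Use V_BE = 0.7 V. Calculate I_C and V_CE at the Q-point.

Thevenize the base divider: V_Th = V_CC·R_2/(R_1+R_2) = 23×3.9/18.9 = 4.75 V, R_Th = R_1‖R_2 = 3.1 kΩ.
Base-emitter loop: V_Th = I_B·R_Th + V_BE + (β+1)I_B·R_E, so I_B = (4.75 − 0.7) / (3.1 + 76×0.82) = 0.0619 mA.
I_C = β·I_B = 75×0.0619 = 4.64 mA, and I_E = (β+1)I_B = 4.7 mA.
V_CE = V_CC − I_C·R_C − I_E·R_E = 23 − 4.64×1 − 4.7×0.82 = 14.5 V.
V_CE = 14.5 V > 0.2 V confirms active-region operation.

I_C ≈ 4.6 mA, V_CE ≈ 15 V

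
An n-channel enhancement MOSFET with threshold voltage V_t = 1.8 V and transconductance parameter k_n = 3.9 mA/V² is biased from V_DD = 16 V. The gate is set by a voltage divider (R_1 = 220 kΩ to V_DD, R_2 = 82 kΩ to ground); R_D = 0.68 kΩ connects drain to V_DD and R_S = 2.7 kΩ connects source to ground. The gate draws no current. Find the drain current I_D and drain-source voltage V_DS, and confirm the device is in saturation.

I_D ≈ 0.72 mA, V_DS ≈ 14 V

V_G = V_DD·R_2/(R_1+R_2) = 16×82/302 = 4.34 V.
Assume saturation: I_D = (k_n/2)(V_GS − V_t)² with V_GS = V_G − I_D·R_S = 4.34 − 2.7·I_D.
Substituting gives 14.2·I_D² − 27.8·I_D + 12.6 = 0, with roots I_D = 0.718 or 1.24 mA.
The root I_D = 1.24 mA gives V_GS = 1 V ≤ V_t, so take I_D = 0.718 mA.
Then V_GS = 2.41 V and V_DS = V_DD − I_D(R_D+R_S) = 16 − 0.718×3.38 = 13.6 V.
Saturation requires V_DS ≥ V_GS − V_t = 0.607 V; 13.6 ≥ 0.607 ✓.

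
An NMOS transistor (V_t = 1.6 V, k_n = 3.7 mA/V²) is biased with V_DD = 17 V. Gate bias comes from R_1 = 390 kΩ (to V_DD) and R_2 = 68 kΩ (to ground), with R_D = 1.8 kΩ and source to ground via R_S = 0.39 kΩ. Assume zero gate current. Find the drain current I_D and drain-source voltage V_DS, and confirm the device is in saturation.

I_D ≈ 0.74 mA, V_DS ≈ 15 V

V_G = V_DD·R_2/(R_1+R_2) = 17×68/458 = 2.52 V.
Assume saturation: I_D = (k_n/2)(V_GS − V_t)² with V_GS = V_G − I_D·R_S = 2.52 − 0.39·I_D.
Substituting gives 0.281·I_D² − 2.33·I_D + 1.58 = 0, with roots I_D = 0.744 or 7.55 mA.
The root I_D = 7.55 mA gives V_GS = -0.42 V ≤ V_t, so take I_D = 0.744 mA.
Then V_GS = 2.23 V and V_DS = V_DD − I_D(R_D+R_S) = 17 − 0.744×2.19 = 15.4 V.
Saturation requires V_DS ≥ V_GS − V_t = 0.634 V; 15.4 ≥ 0.634 ✓.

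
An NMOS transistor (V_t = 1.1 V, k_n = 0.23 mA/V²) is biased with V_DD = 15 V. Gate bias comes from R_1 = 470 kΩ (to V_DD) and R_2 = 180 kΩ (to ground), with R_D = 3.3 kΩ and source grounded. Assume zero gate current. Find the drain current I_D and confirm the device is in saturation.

V_G = V_DD·R_2/(R_1+R_2) = 15×180/650 = 4.15 V. With the source grounded, V_GS = V_G = 4.15 V.
Assume saturation: I_D = (k_n/2)(V_GS − V_t)² = (0.23/2)×(4.15 − 1.1)² = 0.115×3.05² = 1.07 mA.
V_DS = V_DD − I_D·R_D = 15 − 1.07×3.3 = 11.5 V.
Saturation requires V_DS ≥ V_GS − V_t = 3.05 V; 11.5 ≥ 3.05 ✓.

I_D ≈ 1.1 mA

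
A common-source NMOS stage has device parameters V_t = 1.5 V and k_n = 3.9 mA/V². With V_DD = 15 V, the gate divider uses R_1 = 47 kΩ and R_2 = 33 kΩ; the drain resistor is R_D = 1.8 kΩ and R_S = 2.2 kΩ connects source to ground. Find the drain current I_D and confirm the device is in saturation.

I_D ≈ 1.7 mA

V_G = V_DD·R_2/(R_1+R_2) = 15×33/80 = 6.19 V.
Assume saturation: I_D = (k_n/2)(V_GS − V_t)² with V_GS = V_G − I_D·R_S = 6.19 − 2.2·I_D.
Substituting gives 9.44·I_D² − 41.2·I_D + 42.8 = 0, with roots I_D = 1.71 or 2.66 mA.
The root I_D = 2.66 mA gives V_GS = 0.332 V ≤ V_t, so take I_D = 1.71 mA.
Then V_GS = 2.44 V and V_DS = V_DD − I_D(R_D+R_S) = 15 − 1.71×4 = 8.18 V.
Saturation requires V_DS ≥ V_GS − V_t = 0.935 V; 8.18 ≥ 0.935 ✓.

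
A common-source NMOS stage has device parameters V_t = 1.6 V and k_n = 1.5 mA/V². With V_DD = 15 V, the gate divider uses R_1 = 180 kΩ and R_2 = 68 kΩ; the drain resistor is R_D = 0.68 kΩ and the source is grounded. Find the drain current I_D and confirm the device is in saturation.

V_G = V_DD·R_2/(R_1+R_2) = 15×68/248 = 4.11 V. With the source grounded, V_GS = V_G = 4.11 V.
Assume saturation: I_D = (k_n/2)(V_GS − V_t)² = (1.5/2)×(4.11 − 1.6)² = 0.75×2.51² = 4.74 mA.
V_DS = V_DD − I_D·R_D = 15 − 4.74×0.68 = 11.8 V.
Saturation requires V_DS ≥ V_GS − V_t = 2.51 V; 11.8 ≥ 2.51 ✓.

I_D ≈ 4.7 mA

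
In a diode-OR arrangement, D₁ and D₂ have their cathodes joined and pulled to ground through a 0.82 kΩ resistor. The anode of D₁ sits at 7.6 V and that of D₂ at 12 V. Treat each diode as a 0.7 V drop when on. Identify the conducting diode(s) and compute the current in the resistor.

Only D₂ conducts; I_R ≈ 14 mA

Assume both conduct. Then node N would need to be at both 7.6−0.7 = 6.9 V and 12−0.7 = 11.3 V, which is impossible.
Assume only D₂ conducts: V_N = 12 − 0.7 = 11.3 V, so I_R = 11.3/0.82 = 13.8 mA.
Check D₁: its anode-to-cathode voltage is 7.6 − 11.3 = -3.7 V < 0.7 V, so it is off. The assumption is consistent.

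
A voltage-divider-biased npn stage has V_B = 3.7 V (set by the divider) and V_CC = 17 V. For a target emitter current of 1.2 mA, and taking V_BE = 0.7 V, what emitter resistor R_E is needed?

R_E ≈ 2.5 kΩ

V_E = V_B − V_BE = 3.7 − 0.7 = 3 V.
R_E = V_E / I_E = 3 / 1.2 = 2.5 kΩ.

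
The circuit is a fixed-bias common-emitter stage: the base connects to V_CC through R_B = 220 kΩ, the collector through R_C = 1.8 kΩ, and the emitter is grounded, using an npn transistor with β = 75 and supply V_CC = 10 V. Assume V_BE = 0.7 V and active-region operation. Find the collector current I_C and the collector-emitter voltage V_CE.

I_C ≈ 3.2 mA, V_CE ≈ 4.3 V

Base loop: V_CC = I_B·R_B + V_BE, so I_B = (10 − 0.7)/220 kΩ = 0.0423 mA.
In the active region I_C = β·I_B = 75 × 0.0423 = 3.17 mA.
Collector loop: V_CE = V_CC − I_C·R_C = 10 − 3.17×1.8 = 4.29 V.
Since V_CE = 4.29 V > V_CE(sat) ≈ 0.2 V, the transistor is in the active region as assumed.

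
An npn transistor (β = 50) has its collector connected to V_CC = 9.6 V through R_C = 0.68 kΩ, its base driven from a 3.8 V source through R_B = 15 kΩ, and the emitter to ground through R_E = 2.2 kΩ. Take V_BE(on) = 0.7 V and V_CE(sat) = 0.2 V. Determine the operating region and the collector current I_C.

active; I_C ≈ 1.2 mA

Assume active. Base-emitter loop: I_B = (V_BB − V_BE)/(R_B + (β+1)R_E) = (3.8 − 0.7)/(15 + 51×2.2) = 0.0244 mA.
I_C = β·I_B = 50×0.0244 = 1.22 mA.
V_CE = V_CC − I_C·R_C − I_E·R_E = 9.6 − 1.22×0.68 − 1.24×2.2 = 6.04 V > V_CE(sat), so the active-region assumption holds.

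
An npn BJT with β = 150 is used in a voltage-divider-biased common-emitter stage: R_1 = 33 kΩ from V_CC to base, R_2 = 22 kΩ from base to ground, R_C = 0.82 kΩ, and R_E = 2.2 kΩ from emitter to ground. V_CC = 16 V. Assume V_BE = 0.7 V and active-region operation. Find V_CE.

V_CE ≈ 8.5 V

Thevenize the base divider: V_Th = V_CC·R_2/(R_1+R_2) = 16×22/55 = 6.4 V, R_Th = R_1‖R_2 = 13.2 kΩ.
Base-emitter loop: V_Th = I_B·R_Th + V_BE + (β+1)I_B·R_E, so I_B = (6.4 − 0.7) / (13.2 + 151×2.2) = 0.0165 mA.
I_C = β·I_B = 150×0.0165 = 2.48 mA, and I_E = (β+1)I_B = 2.49 mA.
V_CE = V_CC − I_C·R_C − I_E·R_E = 16 − 2.48×0.82 − 2.49×2.2 = 8.49 V.
V_CE = 8.49 V > 0.2 V confirms active-region operation.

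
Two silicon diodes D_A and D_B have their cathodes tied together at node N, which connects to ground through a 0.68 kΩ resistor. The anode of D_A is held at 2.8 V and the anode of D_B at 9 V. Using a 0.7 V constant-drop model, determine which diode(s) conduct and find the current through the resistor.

Assume both conduct. Then node N would need to be at both 2.8−0.7 = 2.1 V and 9−0.7 = 8.3 V, which is impossible.
Assume only D_B conducts: V_N = 9 − 0.7 = 8.3 V, so I_R = 8.3/0.68 = 12.2 mA.
Check D_A: its anode-to-cathode voltage is 2.8 − 8.3 = -5.5 V < 0.7 V, so it is off. The assumption is consistent.

Only D_B conducts; I_R ≈ 12 mA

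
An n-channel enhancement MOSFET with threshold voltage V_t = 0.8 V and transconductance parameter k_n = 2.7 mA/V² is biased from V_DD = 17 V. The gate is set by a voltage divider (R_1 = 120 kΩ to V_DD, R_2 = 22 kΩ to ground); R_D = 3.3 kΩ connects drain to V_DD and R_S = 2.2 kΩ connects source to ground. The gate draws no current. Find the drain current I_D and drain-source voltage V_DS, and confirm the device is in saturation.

V_G = V_DD·R_2/(R_1+R_2) = 17×22/142 = 2.63 V.
Assume saturation: I_D = (k_n/2)(V_GS − V_t)² with V_GS = V_G − I_D·R_S = 2.63 − 2.2·I_D.
Substituting gives 6.53·I_D² − 11.9·I_D + 4.54 = 0, with roots I_D = 0.545 or 1.28 mA.
The root I_D = 1.28 mA gives V_GS = -0.172 V ≤ V_t, so take I_D = 0.545 mA.
Then V_GS = 1.44 V and V_DS = V_DD − I_D(R_D+R_S) = 17 − 0.545×5.5 = 14 V.
Saturation requires V_DS ≥ V_GS − V_t = 0.635 V; 14 ≥ 0.635 ✓.

I_D ≈ 0.54 mA, V_DS ≈ 14 V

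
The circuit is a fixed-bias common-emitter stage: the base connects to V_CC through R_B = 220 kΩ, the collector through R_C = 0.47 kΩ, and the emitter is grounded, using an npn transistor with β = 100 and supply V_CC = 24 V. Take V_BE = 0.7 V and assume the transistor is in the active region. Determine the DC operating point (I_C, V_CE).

I_C ≈ 11 mA, V_CE ≈ 19 V

Base loop: V_CC = I_B·R_B + V_BE, so I_B = (24 − 0.7)/220 kΩ = 0.106 mA.
In the active region I_C = β·I_B = 100 × 0.106 = 10.6 mA.
Collector loop: V_CE = V_CC − I_C·R_C = 24 − 10.6×0.47 = 19 V.
Since V_CE = 19 V > V_CE(sat) ≈ 0.2 V, the transistor is in the active region as assumed.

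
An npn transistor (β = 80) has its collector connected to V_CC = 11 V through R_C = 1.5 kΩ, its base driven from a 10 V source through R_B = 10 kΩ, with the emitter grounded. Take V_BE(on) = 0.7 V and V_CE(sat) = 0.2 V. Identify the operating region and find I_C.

Assume active: I_B = (10 − 0.7)/10 = 0.93 mA, giving I_C = β·I_B = 74.4 mA.
But then V_CE = 11 − 74.4×1.5 = -101 V < V_CE(sat) = 0.2 V — impossible in the active region.
So the transistor is saturated. With V_CE = 0.2 V, I_C = (V_CC − 0.2)/R_C = 10.8/1.5 = 7.2 mA.
Check: β·I_B = 74.4 mA > I_C = 7.2 mA, confirming saturation.

saturation; I_C ≈ 7.2 mA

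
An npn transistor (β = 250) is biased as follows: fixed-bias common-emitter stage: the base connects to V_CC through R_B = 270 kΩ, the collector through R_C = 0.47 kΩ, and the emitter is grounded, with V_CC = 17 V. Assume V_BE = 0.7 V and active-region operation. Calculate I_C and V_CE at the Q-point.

I_C ≈ 15 mA, V_CE ≈ 9.9 V

Base loop: V_CC = I_B·R_B + V_BE, so I_B = (17 − 0.7)/270 kΩ = 0.0604 mA.
In the active region I_C = β·I_B = 250 × 0.0604 = 15.1 mA.
Collector loop: V_CE = V_CC − I_C·R_C = 17 − 15.1×0.47 = 9.91 V.
Since V_CE = 9.91 V > V_CE(sat) ≈ 0.2 V, the transistor is in the active region as assumed.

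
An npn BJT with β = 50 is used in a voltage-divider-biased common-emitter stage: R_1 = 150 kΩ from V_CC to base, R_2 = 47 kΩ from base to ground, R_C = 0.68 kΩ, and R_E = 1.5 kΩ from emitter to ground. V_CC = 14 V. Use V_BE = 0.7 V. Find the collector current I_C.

Thevenize the base divider: V_Th = V_CC·R_2/(R_1+R_2) = 14×47/197 = 3.34 V, R_Th = R_1‖R_2 = 35.8 kΩ.
Base-emitter loop: V_Th = I_B·R_Th + V_BE + (β+1)I_B·R_E, so I_B = (3.34 − 0.7) / (35.8 + 51×1.5) = 0.0235 mA.
I_C = β·I_B = 50×0.0235 = 1.18 mA, and I_E = (β+1)I_B = 1.2 mA.
V_CE = V_CC − I_C·R_C − I_E·R_E = 14 − 1.18×0.68 − 1.2×1.5 = 11.4 V.
V_CE = 11.4 V > 0.2 V confirms active-region operation.

I_C ≈ 1.2 mA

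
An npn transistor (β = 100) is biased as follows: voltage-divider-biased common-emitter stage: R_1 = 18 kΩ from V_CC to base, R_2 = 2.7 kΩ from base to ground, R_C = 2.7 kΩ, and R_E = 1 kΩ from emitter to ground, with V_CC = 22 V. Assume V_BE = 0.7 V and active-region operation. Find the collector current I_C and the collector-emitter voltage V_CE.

Thevenize the base divider: V_Th = V_CC·R_2/(R_1+R_2) = 22×2.7/20.7 = 2.87 V, R_Th = R_1‖R_2 = 2.35 kΩ.
Base-emitter loop: V_Th = I_B·R_Th + V_BE + (β+1)I_B·R_E, so I_B = (2.87 − 0.7) / (2.35 + 101×1) = 0.021 mA.
I_C = β·I_B = 100×0.021 = 2.1 mA, and I_E = (β+1)I_B = 2.12 mA.
V_CE = V_CC − I_C·R_C − I_E·R_E = 22 − 2.1×2.7 − 2.12×1 = 14.2 V.
V_CE = 14.2 V > 0.2 V confirms active-region operation.

I_C ≈ 2.1 mA, V_CE ≈ 14 V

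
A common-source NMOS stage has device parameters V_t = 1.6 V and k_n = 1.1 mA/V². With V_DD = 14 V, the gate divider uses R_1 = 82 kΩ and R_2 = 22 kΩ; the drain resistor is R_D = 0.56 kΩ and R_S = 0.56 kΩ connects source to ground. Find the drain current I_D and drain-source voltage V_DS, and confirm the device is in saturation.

I_D ≈ 0.59 mA, V_DS ≈ 13 V

V_G = V_DD·R_2/(R_1+R_2) = 14×22/104 = 2.96 V.
Assume saturation: I_D = (k_n/2)(V_GS − V_t)² with V_GS = V_G − I_D·R_S = 2.96 − 0.56·I_D.
Substituting gives 0.172·I_D² − 1.84·I_D + 1.02 = 0, with roots I_D = 0.587 or 10.1 mA.
The root I_D = 10.1 mA gives V_GS = -2.68 V ≤ V_t, so take I_D = 0.587 mA.
Then V_GS = 2.63 V and V_DS = V_DD − I_D(R_D+R_S) = 14 − 0.587×1.12 = 13.3 V.
Saturation requires V_DS ≥ V_GS − V_t = 1.03 V; 13.3 ≥ 1.03 ✓.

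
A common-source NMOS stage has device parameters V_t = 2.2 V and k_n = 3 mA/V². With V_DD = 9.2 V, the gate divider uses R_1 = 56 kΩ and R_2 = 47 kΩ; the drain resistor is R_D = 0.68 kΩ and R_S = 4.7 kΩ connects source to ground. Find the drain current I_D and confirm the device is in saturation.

V_G = V_DD·R_2/(R_1+R_2) = 9.2×47/103 = 4.2 V.
Assume saturation: I_D = (k_n/2)(V_GS − V_t)² with V_GS = V_G − I_D·R_S = 4.2 − 4.7·I_D.
Substituting gives 33.1·I_D² − 29.2·I_D + 5.99 = 0, with roots I_D = 0.326 or 0.554 mA.
The root I_D = 0.554 mA gives V_GS = 1.59 V ≤ V_t, so take I_D = 0.326 mA.
Then V_GS = 2.67 V and V_DS = V_DD − I_D(R_D+R_S) = 9.2 − 0.326×5.38 = 7.45 V.
Saturation requires V_DS ≥ V_GS − V_t = 0.466 V; 7.45 ≥ 0.466 ✓.

I_D ≈ 0.33 mA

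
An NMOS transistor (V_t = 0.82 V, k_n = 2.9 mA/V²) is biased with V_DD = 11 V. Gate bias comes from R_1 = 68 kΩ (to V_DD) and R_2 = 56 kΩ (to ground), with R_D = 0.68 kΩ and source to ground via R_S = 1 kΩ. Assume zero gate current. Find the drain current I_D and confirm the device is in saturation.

I_D ≈ 2.8 mA

V_G = V_DD·R_2/(R_1+R_2) = 11×56/124 = 4.97 V.
Assume saturation: I_D = (k_n/2)(V_GS − V_t)² with V_GS = V_G − I_D·R_S = 4.97 − 1·I_D.
Substituting gives 1.45·I_D² − 13·I_D + 24.9 = 0, with roots I_D = 2.77 or 6.22 mA.
The root I_D = 6.22 mA gives V_GS = -1.25 V ≤ V_t, so take I_D = 2.77 mA.
Then V_GS = 2.2 V and V_DS = V_DD − I_D(R_D+R_S) = 11 − 2.77×1.68 = 6.35 V.
Saturation requires V_DS ≥ V_GS − V_t = 1.38 V; 6.35 ≥ 1.38 ✓.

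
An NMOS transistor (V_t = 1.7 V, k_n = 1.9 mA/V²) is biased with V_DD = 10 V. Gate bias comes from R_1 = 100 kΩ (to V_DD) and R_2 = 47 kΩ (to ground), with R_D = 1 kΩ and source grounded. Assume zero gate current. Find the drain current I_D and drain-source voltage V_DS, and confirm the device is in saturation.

V_G = V_DD·R_2/(R_1+R_2) = 10×47/147 = 3.2 V. With the source grounded, V_GS = V_G = 3.2 V.
Assume saturation: I_D = (k_n/2)(V_GS − V_t)² = (1.9/2)×(3.2 − 1.7)² = 0.95×1.5² = 2.13 mA.
V_DS = V_DD − I_D·R_D = 10 − 2.13×1 = 7.87 V.
Saturation requires V_DS ≥ V_GS − V_t = 1.5 V; 7.87 ≥ 1.5 ✓.

I_D ≈ 2.1 mA, V_DS ≈ 7.9 V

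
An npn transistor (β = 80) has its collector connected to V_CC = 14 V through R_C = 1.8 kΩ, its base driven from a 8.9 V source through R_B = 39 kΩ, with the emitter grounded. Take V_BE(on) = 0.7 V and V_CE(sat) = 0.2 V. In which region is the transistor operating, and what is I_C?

Assume active: I_B = (8.9 − 0.7)/39 = 0.21 mA, giving I_C = β·I_B = 16.8 mA.
But then V_CE = 14 − 16.8×1.8 = -16.3 V < V_CE(sat) = 0.2 V — impossible in the active region.
So the transistor is saturated. With V_CE = 0.2 V, I_C = (V_CC − 0.2)/R_C = 13.8/1.8 = 7.67 mA.
Check: β·I_B = 16.8 mA > I_C = 7.67 mA, confirming saturation.

saturation; I_C ≈ 7.7 mA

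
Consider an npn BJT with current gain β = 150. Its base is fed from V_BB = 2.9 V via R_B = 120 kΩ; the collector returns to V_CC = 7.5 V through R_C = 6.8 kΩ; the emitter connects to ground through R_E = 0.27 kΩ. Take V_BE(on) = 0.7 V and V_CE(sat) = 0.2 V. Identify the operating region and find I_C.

saturation; I_C ≈ 1 mA

Assume active: I_B = (2.9 − 0.7)/(120 + 151×0.27) = 0.0137 mA, I_C = β·I_B = 2.05 mA.
Then V_CE = 7.5 − 2.05×6.8 − 2.07×0.27 = -7.02 V < 0.2 V — the active assumption fails.
Re-solve with V_CE = 0.2 V. KCL at the emitter: V_E/R_E = (V_BB−0.7−V_E)/R_B + (V_CC−0.2−V_E)/R_C, giving V_E = 0.283 V.
I_C = (V_CC − 0.2 − V_E)/R_C = (7.3 − 0.283)/6.8 = 1.03 mA.
Check: I_B = (2.2 − 0.283)/120 = 0.016 mA, and β·I_B = 2.4 mA > I_C, confirming saturation.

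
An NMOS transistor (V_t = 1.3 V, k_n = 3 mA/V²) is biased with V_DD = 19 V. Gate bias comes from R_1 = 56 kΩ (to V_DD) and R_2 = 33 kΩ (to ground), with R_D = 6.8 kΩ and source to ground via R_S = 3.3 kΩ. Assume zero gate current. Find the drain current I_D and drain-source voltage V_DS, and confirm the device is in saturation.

I_D ≈ 1.4 mA, V_DS ≈ 4.4 V

V_G = V_DD·R_2/(R_1+R_2) = 19×33/89 = 7.04 V.
Assume saturation: I_D = (k_n/2)(V_GS − V_t)² with V_GS = V_G − I_D·R_S = 7.04 − 3.3·I_D.
Substituting gives 16.3·I_D² − 57.9·I_D + 49.5 = 0, with roots I_D = 1.44 or 2.1 mA.
The root I_D = 2.1 mA gives V_GS = 0.117 V ≤ V_t, so take I_D = 1.44 mA.
Then V_GS = 2.28 V and V_DS = V_DD − I_D(R_D+R_S) = 19 − 1.44×10.1 = 4.42 V.
Saturation requires V_DS ≥ V_GS − V_t = 0.981 V; 4.42 ≥ 0.981 ✓.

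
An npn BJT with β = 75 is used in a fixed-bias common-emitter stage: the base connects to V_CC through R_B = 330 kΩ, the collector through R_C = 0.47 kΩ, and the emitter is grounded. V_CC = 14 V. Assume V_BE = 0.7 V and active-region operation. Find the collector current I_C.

I_C ≈ 3 mA

Base loop: V_CC = I_B·R_B + V_BE, so I_B = (14 − 0.7)/330 kΩ = 0.0403 mA.
In the active region I_C = β·I_B = 75 × 0.0403 = 3.02 mA.
Collector loop: V_CE = V_CC − I_C·R_C = 14 − 3.02×0.47 = 12.6 V.
Since V_CE = 12.6 V > V_CE(sat) ≈ 0.2 V, the transistor is in the active region as assumed.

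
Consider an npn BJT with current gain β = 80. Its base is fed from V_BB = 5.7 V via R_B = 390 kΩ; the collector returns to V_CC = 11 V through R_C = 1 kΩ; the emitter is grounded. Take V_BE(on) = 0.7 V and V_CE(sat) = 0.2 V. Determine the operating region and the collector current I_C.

Assume active. Base-emitter loop: I_B = (V_BB − V_BE)/R_B = (5.7 − 0.7)/390 = 0.0128 mA.
I_C = β·I_B = 80×0.0128 = 1.03 mA.
V_CE = V_CC − I_C·R_C = 11 − 1.03×1 = 9.97 V > V_CE(sat), so the active-region assumption holds.

active; I_C ≈ 1 mA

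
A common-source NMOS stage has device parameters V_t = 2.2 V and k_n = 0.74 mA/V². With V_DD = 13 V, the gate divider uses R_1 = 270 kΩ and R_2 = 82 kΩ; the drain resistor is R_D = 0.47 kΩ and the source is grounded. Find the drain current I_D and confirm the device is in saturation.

V_G = V_DD·R_2/(R_1+R_2) = 13×82/352 = 3.03 V. With the source grounded, V_GS = V_G = 3.03 V.
Assume saturation: I_D = (k_n/2)(V_GS − V_t)² = (0.74/2)×(3.03 − 2.2)² = 0.37×0.828² = 0.254 mA.
V_DS = V_DD − I_D·R_D = 13 − 0.254×0.47 = 12.9 V.
Saturation requires V_DS ≥ V_GS − V_t = 0.828 V; 12.9 ≥ 0.828 ✓.

I_D ≈ 0.25 mA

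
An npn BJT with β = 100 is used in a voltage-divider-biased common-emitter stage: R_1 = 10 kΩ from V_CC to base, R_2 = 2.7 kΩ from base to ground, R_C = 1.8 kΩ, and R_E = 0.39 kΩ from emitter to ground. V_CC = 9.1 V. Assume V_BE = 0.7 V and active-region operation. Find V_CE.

V_CE ≈ 2.6 V

Thevenize the base divider: V_Th = V_CC·R_2/(R_1+R_2) = 9.1×2.7/12.7 = 1.93 V, R_Th = R_1‖R_2 = 2.13 kΩ.
Base-emitter loop: V_Th = I_B·R_Th + V_BE + (β+1)I_B·R_E, so I_B = (1.93 − 0.7) / (2.13 + 101×0.39) = 0.0297 mA.
I_C = β·I_B = 100×0.0297 = 2.97 mA, and I_E = (β+1)I_B = 3 mA.
V_CE = V_CC − I_C·R_C − I_E·R_E = 9.1 − 2.97×1.8 − 3×0.39 = 2.58 V.
V_CE = 2.58 V > 0.2 V confirms active-region operation.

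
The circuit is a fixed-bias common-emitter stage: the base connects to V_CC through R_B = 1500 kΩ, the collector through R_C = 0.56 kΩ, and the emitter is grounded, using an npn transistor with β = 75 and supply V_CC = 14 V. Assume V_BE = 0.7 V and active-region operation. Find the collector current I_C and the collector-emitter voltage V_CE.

Base loop: V_CC = I_B·R_B + V_BE, so I_B = (14 − 0.7)/1500 kΩ = 0.00887 mA.
In the active region I_C = β·I_B = 75 × 0.00887 = 0.665 mA.
Collector loop: V_CE = V_CC − I_C·R_C = 14 − 0.665×0.56 = 13.6 V.
Since V_CE = 13.6 V > V_CE(sat) ≈ 0.2 V, the transistor is in the active region as assumed.

I_C ≈ 0.67 mA, V_CE ≈ 14 V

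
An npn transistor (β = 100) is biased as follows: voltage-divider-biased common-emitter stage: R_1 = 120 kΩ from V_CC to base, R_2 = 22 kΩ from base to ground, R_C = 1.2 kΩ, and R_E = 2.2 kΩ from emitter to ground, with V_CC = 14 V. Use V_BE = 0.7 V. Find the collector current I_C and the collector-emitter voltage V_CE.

I_C ≈ 0.61 mA, V_CE ≈ 12 V

Thevenize the base divider: V_Th = V_CC·R_2/(R_1+R_2) = 14×22/142 = 2.17 V, R_Th = R_1‖R_2 = 18.6 kΩ.
Base-emitter loop: V_Th = I_B·R_Th + V_BE + (β+1)I_B·R_E, so I_B = (2.17 − 0.7) / (18.6 + 101×2.2) = 0.0061 mA.
I_C = β·I_B = 100×0.0061 = 0.61 mA, and I_E = (β+1)I_B = 0.616 mA.
V_CE = V_CC − I_C·R_C − I_E·R_E = 14 − 0.61×1.2 − 0.616×2.2 = 11.9 V.
V_CE = 11.9 V > 0.2 V confirms active-region operation.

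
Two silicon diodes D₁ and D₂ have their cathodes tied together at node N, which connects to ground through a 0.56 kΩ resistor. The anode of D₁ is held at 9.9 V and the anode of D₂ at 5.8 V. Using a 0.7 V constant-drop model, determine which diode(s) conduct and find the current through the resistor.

Only D₁ conducts; I_R ≈ 16 mA

Assume both conduct. Then node N would need to be at both 9.9−0.7 = 9.2 V and 5.8−0.7 = 5.1 V, which is impossible.
Assume only D₁ conducts: V_N = 9.9 − 0.7 = 9.2 V, so I_R = 9.2/0.56 = 16.4 mA.
Check D₂: its anode-to-cathode voltage is 5.8 − 9.2 = -3.4 V < 0.7 V, so it is off. The assumption is consistent.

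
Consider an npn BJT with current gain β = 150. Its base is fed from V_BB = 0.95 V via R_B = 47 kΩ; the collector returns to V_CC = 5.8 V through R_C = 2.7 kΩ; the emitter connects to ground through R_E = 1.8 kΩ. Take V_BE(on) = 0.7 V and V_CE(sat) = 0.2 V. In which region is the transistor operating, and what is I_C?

Assume active. Base-emitter loop: I_B = (V_BB − V_BE)/(R_B + (β+1)R_E) = (0.95 − 0.7)/(47 + 151×1.8) = 0.000784 mA.
I_C = β·I_B = 150×0.000784 = 0.118 mA.
V_CE = V_CC − I_C·R_C − I_E·R_E = 5.8 − 0.118×2.7 − 0.118×1.8 = 5.27 V > V_CE(sat), so the active-region assumption holds.

active; I_C ≈ 0.12 mA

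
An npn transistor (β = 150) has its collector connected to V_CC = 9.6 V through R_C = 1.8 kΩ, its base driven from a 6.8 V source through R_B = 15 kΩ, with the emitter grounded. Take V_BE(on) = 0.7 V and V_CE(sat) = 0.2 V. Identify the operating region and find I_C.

saturation; I_C ≈ 5.2 mA

Assume active: I_B = (6.8 − 0.7)/15 = 0.407 mA, giving I_C = β·I_B = 61 mA.
But then V_CE = 9.6 − 61×1.8 = -100 V < V_CE(sat) = 0.2 V — impossible in the active region.
So the transistor is saturated. With V_CE = 0.2 V, I_C = (V_CC − 0.2)/R_C = 9.4/1.8 = 5.22 mA.
Check: β·I_B = 61 mA > I_C = 5.22 mA, confirming saturation.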